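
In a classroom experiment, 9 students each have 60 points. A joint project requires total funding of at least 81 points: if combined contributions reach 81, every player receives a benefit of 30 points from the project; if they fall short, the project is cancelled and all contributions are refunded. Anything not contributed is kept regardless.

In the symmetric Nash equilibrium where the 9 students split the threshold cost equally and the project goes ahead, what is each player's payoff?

Equal share of the threshold: 81/9 = 9.
At this profile no one gains by cutting their contribution: any cut drops the total below 81, the project is cancelled, contributions are refunded, and the deviator ends with 60, which is less than 60 − 9 + 30 = 81. Contributing more than 9 just wastes the excess. So contributing exactly 9 is a best response.
Each player's payoff: 60 − 9 + 30 = 81.

81 points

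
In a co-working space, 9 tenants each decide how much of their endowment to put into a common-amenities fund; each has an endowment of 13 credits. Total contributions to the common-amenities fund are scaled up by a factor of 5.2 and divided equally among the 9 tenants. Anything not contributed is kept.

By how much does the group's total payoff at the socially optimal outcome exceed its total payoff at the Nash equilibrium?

491.40 credits

Each contributed unit returns 5.2/9 = 0.5778 to its contributor — below 1 — so contributing 0 is dominant for every player. At the Nash equilibrium everyone keeps their 13, and the group total is 9 × 13 = 117.
Each contributed unit returns 5.200 to the group as a whole (0.5778 to each of 9 players), which exceeds 1, so the social optimum is full contribution: group total = 5.200 × 117 = 608.40.
Efficiency loss = 608.40 − 117 = 491.40.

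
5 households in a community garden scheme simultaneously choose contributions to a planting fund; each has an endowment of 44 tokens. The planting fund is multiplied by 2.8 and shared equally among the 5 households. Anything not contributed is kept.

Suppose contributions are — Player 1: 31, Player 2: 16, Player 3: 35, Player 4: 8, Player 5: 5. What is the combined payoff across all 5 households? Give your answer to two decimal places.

Total contributed: 31 + 16 + 35 + 8 + 5 = 95; total kept: 5 × 44 − 95 = 125.
The planting fund pays out 2.8 × 95 = 266.00 in aggregate.
Group total = 125 + 266.00 = 391.00.

391.00 tokens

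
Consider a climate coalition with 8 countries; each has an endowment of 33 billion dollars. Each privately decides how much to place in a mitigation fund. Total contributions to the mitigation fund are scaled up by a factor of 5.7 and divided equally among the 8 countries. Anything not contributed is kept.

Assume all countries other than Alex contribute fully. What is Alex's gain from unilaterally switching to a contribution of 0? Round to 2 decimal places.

9.49 billion dollars

Switching from a contribution of 33 to 0 lets Alex keep an extra 33 billion dollars, but lowers the mitigation fund by 33, which costs Alex their own share of that drop: 5.7/8 × 33 = 23.51.
Net gain = 33 − 23.51 = 9.49. The private return per contributed unit (0.7125) is below 1, so free-riding is indeed the best response regardless of what the others do.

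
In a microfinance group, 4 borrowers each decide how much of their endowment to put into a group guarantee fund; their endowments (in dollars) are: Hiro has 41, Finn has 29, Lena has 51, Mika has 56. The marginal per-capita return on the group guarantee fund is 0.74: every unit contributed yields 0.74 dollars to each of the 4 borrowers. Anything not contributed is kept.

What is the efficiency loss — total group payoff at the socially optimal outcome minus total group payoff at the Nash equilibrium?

The private return per contributed unit is 0.74 < 1 for everyone, so the Nash equilibrium is zero contribution and the group total is Σ E_j = 41 + 29 + 51 + 56 = 177.
Each contributed unit returns 2.960 to the group, so the social optimum is full contribution by everyone: group total = 2.960 × 177 = 523.92.
Efficiency loss = (2.960 − 1) × 177 = 346.92.

346.92 dollars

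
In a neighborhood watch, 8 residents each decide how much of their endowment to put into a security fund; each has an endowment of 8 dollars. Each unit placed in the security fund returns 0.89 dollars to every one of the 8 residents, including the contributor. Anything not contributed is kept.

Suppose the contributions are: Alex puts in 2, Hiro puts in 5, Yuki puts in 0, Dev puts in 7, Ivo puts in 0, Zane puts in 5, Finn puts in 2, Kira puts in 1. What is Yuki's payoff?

27.58 dollars

Total contributed: 2 + 5 + 0 + 7 + 0 + 5 + 2 + 1 = 22.
Each receives 0.89 × 22 = 19.58 from the security fund.
Yuki keeps 8 − 0 = 8, so Yuki's payoff is 8 + 19.58 = 27.58.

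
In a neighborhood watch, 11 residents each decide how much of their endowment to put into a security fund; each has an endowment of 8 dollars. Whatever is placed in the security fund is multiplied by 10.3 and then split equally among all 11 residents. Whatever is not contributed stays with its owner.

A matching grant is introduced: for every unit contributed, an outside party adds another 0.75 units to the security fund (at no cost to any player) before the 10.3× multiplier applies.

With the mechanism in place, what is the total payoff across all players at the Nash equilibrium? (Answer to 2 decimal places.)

With the mechanism, a contributed unit returns 10.3 × 1.75 / 11 = 1.6386 per unit of net cost to the contributor — now above 1 — so contributing fully is weakly dominant for every player.
So the Nash equilibrium is full contribution by all 11; the group earns 10.3 × 1.75 × 88 = 1586.20.

1586.20 dollars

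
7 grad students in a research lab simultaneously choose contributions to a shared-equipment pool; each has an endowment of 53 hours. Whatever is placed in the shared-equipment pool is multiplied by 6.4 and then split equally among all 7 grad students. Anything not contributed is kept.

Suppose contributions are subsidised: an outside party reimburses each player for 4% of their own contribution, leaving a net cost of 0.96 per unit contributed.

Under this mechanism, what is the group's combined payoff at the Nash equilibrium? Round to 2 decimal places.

Even with the mechanism, each unit contributed returns only (6.4/7) / 0.96 = 0.9524 per unit of net cost, so contributing nothing is still dominant.
At the Nash equilibrium no one contributes; group total payoff = 7 × 53 = 371.

371.00 hours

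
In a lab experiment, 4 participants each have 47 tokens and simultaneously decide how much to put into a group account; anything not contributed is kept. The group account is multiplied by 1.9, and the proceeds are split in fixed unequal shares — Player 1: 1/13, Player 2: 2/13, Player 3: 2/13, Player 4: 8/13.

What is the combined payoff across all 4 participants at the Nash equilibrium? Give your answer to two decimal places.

A player with share s gets back 1.9·s per unit contributed, so full contribution is dominant for anyone with s > 1/1.9 = 0.5263 and zero contribution is dominant for anyone below.
Only Player 4 (8/13) clears that bar, contributing 47; the remaining 3 contribute 0. Total contributed: 47.
The group account pays out 1.9 × 47 = 89.30 in total (split across the unequal shares, but the aggregate is all that matters for the group sum).
The 3 free-riders keep 47 each, adding 141. Group total = 141 + 89.30 = 230.30.

230.30 tokens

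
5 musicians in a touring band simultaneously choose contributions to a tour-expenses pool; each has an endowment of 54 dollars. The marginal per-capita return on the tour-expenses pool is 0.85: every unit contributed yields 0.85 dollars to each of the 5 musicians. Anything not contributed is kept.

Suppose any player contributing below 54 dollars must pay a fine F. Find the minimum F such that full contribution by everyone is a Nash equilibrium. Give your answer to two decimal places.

8.10 dollars

Given the others contribute fully, the best deviation is to contribute 0 (any partial contribution still incurs the fine and gives up units whose private return 0.85 is below 1).
Deviating from 54 to 0 saves 54 dollars but forfeits the deviator's share of the drop in the tour-expenses pool: 0.85 × 54 = 45.90.
So the deviation gain is 54 − 45.90 = 8.10, and the fine must be at least 8.10 dollars to wipe it out.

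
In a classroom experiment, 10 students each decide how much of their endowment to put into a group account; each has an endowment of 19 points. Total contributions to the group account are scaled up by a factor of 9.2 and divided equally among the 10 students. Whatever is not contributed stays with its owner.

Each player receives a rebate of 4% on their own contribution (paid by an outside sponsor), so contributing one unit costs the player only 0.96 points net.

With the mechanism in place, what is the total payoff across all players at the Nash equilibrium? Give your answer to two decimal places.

The effective private return is (9.2/10) / 0.96 = 0.9583, which is still under 1, so the mechanism doesn't change anyone's dominant strategy: zero contribution.
Everyone keeps their endowment and the group total is 10 × 19 = 190.

190.00 points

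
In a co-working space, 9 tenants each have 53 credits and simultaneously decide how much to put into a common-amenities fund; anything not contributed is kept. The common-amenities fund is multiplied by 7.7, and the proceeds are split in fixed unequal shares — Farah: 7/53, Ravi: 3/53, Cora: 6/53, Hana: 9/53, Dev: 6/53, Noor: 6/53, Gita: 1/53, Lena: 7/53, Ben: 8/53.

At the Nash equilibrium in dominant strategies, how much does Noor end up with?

237.80 credits

A player with share s gets back 7.7·s per unit contributed, so full contribution is dominant for anyone with s > 1/7.7 = 0.1299 and zero contribution is dominant for anyone below.
Farah, Hana, Lena and Ben clear that bar, contributing 53 each; the remaining 5 contribute 0. Total contributed: 212.
Noor keeps 53 and receives 7.7 × 212 × 6/53 = 184.80 from the common-amenities fund, for a payoff of 237.80.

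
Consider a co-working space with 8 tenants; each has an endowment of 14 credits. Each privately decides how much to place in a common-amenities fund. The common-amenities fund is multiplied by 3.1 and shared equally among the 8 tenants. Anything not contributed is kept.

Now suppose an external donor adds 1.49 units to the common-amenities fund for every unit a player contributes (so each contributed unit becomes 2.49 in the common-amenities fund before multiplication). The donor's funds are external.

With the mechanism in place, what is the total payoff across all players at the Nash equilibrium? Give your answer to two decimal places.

With the mechanism, a contributed unit returns 3.1 × 2.49 / 8 = 0.9649 per unit of net cost — still below 1 — so contributing 0 remains dominant for every player.
At the Nash equilibrium no one contributes; group total payoff = 8 × 14 = 112.

112.00 credits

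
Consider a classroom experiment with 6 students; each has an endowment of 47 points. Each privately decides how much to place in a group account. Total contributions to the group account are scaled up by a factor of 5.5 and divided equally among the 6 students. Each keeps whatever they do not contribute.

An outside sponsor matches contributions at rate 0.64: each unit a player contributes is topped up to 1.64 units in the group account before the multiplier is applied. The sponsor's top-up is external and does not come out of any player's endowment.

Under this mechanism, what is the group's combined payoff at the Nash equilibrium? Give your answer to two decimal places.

2543.64 points

With the mechanism, a contributed unit returns 5.5 × 1.64 / 6 = 1.5033 per unit of net cost to the contributor — now above 1 — so contributing fully is weakly dominant for every player.
So the Nash equilibrium is full contribution by all 6; the group earns 5.5 × 1.64 × 282 = 2543.64.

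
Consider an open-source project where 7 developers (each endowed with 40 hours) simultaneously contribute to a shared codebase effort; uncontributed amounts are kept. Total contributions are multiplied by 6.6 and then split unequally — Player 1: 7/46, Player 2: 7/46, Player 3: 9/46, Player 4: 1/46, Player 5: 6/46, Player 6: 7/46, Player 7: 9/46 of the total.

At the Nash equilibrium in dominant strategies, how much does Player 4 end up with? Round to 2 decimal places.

68.70 hours

For player j, contributing a unit is worthwhile iff 6.6 × (j's share) ≥ 1, i.e. iff j's share is at least 0.1515.
Player 1, Player 2, Player 3, Player 6 and Player 7 are above the threshold, contributing 40 each; the remaining 2 contribute 0. Total contributed: 200.
Player 4 keeps 40 and receives 6.6 × 200 × 1/46 = 28.70 from the shared codebase effort, for a payoff of 68.70.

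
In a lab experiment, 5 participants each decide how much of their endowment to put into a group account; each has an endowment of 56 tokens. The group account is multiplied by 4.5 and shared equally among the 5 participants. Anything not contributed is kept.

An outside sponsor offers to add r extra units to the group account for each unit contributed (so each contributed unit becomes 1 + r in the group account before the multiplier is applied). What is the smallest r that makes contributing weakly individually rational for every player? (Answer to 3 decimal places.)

0.111

With matching at rate r, one contributed unit becomes (1 + r) in the group account and returns 4.5 × (1 + r) / 5 to the contributor.
Setting this equal to 1: 1 + r = 5/4.5 = 1.1111.
So the minimum matching rate is r = 1.1111 − 1 = 0.111.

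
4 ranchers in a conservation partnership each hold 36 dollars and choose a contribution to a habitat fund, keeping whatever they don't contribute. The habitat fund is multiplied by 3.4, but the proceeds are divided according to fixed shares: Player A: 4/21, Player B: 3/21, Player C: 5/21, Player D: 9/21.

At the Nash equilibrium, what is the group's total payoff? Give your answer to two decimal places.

For player j, contributing a unit is worthwhile iff 3.4 × (j's share) ≥ 1, i.e. iff j's share is at least 0.2941.
The only share above 0.2941 is Player D's 9/21, contributing 36; the remaining 3 contribute 0. Total contributed: 36.
The habitat fund pays out 3.4 × 36 = 122.40 in total (split across the unequal shares, but the aggregate is all that matters for the group sum).
The 3 free-riders keep 36 each, adding 108. Group total = 108 + 122.40 = 230.40.

230.40 dollars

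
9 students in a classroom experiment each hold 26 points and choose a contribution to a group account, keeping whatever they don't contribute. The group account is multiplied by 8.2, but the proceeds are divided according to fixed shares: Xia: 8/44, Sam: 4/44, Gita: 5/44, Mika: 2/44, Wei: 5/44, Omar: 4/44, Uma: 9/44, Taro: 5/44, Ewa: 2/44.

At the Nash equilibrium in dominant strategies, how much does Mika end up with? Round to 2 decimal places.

Each unit j contributes comes back to j as 8.2 × (j's share), so j prefers to contribute only if that share exceeds 1/8.2 = 0.1220; otherwise keeping the unit dominates.
Xia and Uma are above the threshold, contributing 26 each; the remaining 7 contribute 0. Total contributed: 52.
Mika keeps 26 and receives 8.2 × 52 × 2/44 = 19.38 from the group account, for a payoff of 45.38.

45.38 points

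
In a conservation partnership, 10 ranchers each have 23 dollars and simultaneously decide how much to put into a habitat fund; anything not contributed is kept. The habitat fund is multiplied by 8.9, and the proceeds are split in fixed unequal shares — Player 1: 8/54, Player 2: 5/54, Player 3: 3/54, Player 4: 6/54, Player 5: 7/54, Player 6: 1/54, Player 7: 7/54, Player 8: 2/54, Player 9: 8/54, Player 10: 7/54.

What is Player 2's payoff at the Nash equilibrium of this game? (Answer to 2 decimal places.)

117.77 dollars

Player j's private return per contributed unit is 8.9 × (j's share). Contributing is weakly dominant for j when that share is at least 1/8.9 = 0.1124, and contributing 0 is dominant otherwise.
Player 1, Player 5, Player 7, Player 9 and Player 10 are above the threshold, contributing 23 each; the remaining 5 contribute 0. Total contributed: 115.
Player 2 keeps 23 and receives 8.9 × 115 × 5/54 = 94.77 from the habitat fund, for a payoff of 117.77.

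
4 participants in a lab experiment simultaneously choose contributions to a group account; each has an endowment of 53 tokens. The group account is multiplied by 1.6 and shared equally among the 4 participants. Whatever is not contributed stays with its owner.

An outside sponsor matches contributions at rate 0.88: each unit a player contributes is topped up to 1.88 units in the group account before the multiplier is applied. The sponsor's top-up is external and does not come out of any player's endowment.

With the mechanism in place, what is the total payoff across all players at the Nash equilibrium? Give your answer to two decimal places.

With the mechanism, a contributed unit returns 1.6 × 1.88 / 4 = 0.7520 per unit of net cost — still below 1 — so contributing 0 remains dominant for every player.
Everyone keeps their endowment and the group total is 4 × 53 = 212.

212.00 tokens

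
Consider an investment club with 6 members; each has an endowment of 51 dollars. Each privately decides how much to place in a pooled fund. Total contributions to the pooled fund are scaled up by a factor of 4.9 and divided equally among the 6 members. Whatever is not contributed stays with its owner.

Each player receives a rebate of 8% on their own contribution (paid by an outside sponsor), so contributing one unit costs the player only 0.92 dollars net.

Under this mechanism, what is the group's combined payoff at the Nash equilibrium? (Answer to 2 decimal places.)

With the mechanism, a contributed unit returns (4.9/6) / 0.92 = 0.8877 per unit of net cost — still below 1 — so contributing 0 remains dominant for every player.
Everyone keeps their endowment and the group total is 6 × 51 = 306.

306.00 dollars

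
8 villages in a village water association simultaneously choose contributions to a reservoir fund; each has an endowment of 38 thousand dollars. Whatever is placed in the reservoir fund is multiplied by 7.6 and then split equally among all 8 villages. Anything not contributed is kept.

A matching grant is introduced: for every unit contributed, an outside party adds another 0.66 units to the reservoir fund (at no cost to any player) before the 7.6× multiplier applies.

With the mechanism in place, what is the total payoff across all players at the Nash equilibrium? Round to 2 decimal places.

3835.26 thousand dollars

Under the mechanism each unit contributed yields 7.6 × 1.66 / 8 = 1.5770 back to its contributor per unit of net cost, which exceeds 1, making full contribution the dominant choice for everyone.
At the Nash equilibrium everyone contributes 38. Group total payoff = 7.6 × 1.66 × 304 = 3835.26.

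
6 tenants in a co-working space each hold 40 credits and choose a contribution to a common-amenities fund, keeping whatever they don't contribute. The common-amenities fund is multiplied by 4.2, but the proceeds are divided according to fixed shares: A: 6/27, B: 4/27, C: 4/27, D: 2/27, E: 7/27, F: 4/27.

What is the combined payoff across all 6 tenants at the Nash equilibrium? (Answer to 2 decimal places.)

Each unit j contributes comes back to j as 4.2 × (j's share), so j prefers to contribute only if that share exceeds 1/4.2 = 0.2381; otherwise keeping the unit dominates.
Only E (7/27) clears that bar, contributing 40; the remaining 5 contribute 0. Total contributed: 40.
The common-amenities fund pays out 4.2 × 40 = 168.00 in total (split across the unequal shares, but the aggregate is all that matters for the group sum).
The 5 free-riders keep 40 each, adding 200. Group total = 200 + 168.00 = 368.00.

368.00 credits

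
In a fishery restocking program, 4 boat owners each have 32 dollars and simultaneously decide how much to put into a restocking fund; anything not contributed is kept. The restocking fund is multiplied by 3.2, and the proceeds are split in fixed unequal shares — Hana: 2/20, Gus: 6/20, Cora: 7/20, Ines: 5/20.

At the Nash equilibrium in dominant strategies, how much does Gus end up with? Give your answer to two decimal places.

Player j's private return per contributed unit is 3.2 × (j's share). Contributing is weakly dominant for j when that share is at least 1/3.2 = 0.3125, and contributing 0 is dominant otherwise.
The only share above 0.3125 is Cora's 7/20, contributing 32; the remaining 3 contribute 0. Total contributed: 32.
Gus keeps 32 and receives 3.2 × 32 × 6/20 = 30.72 from the restocking fund, for a payoff of 62.72.

62.72 dollars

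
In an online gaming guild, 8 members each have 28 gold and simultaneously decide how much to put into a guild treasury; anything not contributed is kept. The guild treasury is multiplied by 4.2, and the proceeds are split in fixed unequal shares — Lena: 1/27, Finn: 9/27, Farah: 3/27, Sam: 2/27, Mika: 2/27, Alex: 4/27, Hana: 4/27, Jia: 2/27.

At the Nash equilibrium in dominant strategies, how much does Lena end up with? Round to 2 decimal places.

32.36 gold

Each unit j contributes comes back to j as 4.2 × (j's share), so j prefers to contribute only if that share exceeds 1/4.2 = 0.2381; otherwise keeping the unit dominates.
Only Finn (9/27) clears that bar, contributing 28; the remaining 7 contribute 0. Total contributed: 28.
Lena keeps 28 and receives 4.2 × 28 × 1/27 = 4.36 from the guild treasury, for a payoff of 32.36.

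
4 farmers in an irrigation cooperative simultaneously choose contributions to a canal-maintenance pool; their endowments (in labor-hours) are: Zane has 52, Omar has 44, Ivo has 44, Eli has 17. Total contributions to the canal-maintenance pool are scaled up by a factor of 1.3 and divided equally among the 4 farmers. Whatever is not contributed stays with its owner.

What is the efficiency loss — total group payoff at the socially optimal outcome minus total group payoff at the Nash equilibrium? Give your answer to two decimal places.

47.10 labor-hours

The private return per contributed unit is 1.3/4 = 0.3250 < 1 for every player regardless of endowment, so the Nash equilibrium is zero contribution and the group total is Σ E_j = 52 + 44 + 44 + 17 = 157.
Each contributed unit returns 1.300 to the group, so the social optimum is full contribution by everyone: group total = 1.300 × 157 = 204.10.
Efficiency loss = (1.300 − 1) × 157 = 47.10.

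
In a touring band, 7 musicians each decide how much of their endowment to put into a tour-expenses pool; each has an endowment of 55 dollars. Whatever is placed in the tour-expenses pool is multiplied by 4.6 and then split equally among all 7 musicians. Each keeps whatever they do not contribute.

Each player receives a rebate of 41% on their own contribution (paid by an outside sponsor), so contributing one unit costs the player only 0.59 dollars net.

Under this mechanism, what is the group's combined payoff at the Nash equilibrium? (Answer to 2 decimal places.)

Under the mechanism each unit contributed yields (4.6/7) / 0.59 = 1.1138 back to its contributor per unit of net cost, which exceeds 1, making full contribution the dominant choice for everyone.
At the Nash equilibrium everyone contributes 55. Group total payoff = 7 × (55 × 0.41 + 4.6 × 55) = 1928.85.

1928.85 dollars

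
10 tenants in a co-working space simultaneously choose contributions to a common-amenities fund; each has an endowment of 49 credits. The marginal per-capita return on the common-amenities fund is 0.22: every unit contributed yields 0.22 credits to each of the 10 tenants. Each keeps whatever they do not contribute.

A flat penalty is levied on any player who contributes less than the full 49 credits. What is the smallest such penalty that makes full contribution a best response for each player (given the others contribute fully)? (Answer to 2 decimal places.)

38.22 credits

Given the others contribute fully, the best deviation is to contribute 0 (any partial contribution still incurs the fine and gives up units whose private return 0.22 is below 1).
Deviating from 49 to 0 saves 49 credits but forfeits the deviator's share of the drop in the common-amenities fund: 0.22 × 49 = 10.78.
So the deviation gain is 49 − 10.78 = 38.22, and the fine must be at least 38.22 credits to wipe it out.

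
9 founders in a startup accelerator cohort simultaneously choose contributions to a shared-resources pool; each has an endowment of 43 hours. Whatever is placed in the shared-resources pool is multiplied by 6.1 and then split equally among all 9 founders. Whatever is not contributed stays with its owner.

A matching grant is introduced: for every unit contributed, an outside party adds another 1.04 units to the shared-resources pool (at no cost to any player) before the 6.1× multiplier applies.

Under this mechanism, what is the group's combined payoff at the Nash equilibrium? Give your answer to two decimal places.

4815.83 hours

The effective private return per unit is now 6.1 × 2.04 / 9 = 1.3827 > 1, so every player's dominant strategy flips to full contribution.
At the Nash equilibrium everyone contributes 43. Group total payoff = 6.1 × 2.04 × 387 = 4815.83.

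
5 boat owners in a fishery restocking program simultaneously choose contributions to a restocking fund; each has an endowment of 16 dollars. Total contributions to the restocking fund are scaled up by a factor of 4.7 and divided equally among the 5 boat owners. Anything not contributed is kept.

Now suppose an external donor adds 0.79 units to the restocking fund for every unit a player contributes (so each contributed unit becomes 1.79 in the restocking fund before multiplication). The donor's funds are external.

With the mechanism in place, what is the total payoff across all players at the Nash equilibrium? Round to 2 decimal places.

673.04 dollars

Under the mechanism each unit contributed yields 4.7 × 1.79 / 5 = 1.6826 back to its contributor per unit of net cost, which exceeds 1, making full contribution the dominant choice for everyone.
At the Nash equilibrium everyone contributes 16. Group total payoff = 4.7 × 1.79 × 80 = 673.04.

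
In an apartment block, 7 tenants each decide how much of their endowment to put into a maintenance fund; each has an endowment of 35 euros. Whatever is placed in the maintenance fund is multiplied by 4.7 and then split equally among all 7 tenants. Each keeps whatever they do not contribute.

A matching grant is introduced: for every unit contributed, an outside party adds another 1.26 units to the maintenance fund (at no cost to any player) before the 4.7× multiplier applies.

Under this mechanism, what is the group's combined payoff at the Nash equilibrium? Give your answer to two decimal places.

Under the mechanism each unit contributed yields 4.7 × 2.26 / 7 = 1.5174 back to its contributor per unit of net cost, which exceeds 1, making full contribution the dominant choice for everyone.
So the Nash equilibrium is full contribution by all 7; the group earns 4.7 × 2.26 × 245 = 2602.39.

2602.39 euros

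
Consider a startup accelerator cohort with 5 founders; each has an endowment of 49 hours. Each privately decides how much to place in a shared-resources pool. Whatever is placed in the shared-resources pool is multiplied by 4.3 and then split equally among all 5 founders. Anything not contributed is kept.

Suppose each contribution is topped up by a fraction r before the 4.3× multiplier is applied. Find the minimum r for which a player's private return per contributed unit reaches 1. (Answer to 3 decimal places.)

With matching at rate r, one contributed unit becomes (1 + r) in the shared-resources pool and returns 4.3 × (1 + r) / 5 to the contributor.
Setting this equal to 1: 1 + r = 5/4.3 = 1.1628.
So the minimum matching rate is r = 1.1628 − 1 = 0.163.

0.163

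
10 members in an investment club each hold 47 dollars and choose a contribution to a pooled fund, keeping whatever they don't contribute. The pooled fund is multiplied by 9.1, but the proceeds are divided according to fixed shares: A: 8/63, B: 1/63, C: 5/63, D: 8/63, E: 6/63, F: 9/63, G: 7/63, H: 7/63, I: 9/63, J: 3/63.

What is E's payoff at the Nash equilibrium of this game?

291.40 dollars

Each unit j contributes comes back to j as 9.1 × (j's share), so j prefers to contribute only if that share exceeds 1/9.1 = 0.1099; otherwise keeping the unit dominates.
A, D, F, G, H and I clear that bar, contributing 47 each; the remaining 4 contribute 0. Total contributed: 282.
E keeps 47 and receives 9.1 × 282 × 6/63 = 244.40 from the pooled fund, for a payoff of 291.40.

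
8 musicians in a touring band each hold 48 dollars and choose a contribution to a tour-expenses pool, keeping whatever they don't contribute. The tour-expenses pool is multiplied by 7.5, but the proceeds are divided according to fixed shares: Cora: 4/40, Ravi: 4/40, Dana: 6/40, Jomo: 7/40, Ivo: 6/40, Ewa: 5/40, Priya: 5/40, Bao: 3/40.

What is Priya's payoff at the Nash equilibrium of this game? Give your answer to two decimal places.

Each unit j contributes comes back to j as 7.5 × (j's share), so j prefers to contribute only if that share exceeds 1/7.5 = 0.1333; otherwise keeping the unit dominates.
Dana, Jomo and Ivo are above the threshold, contributing 48 each; the remaining 5 contribute 0. Total contributed: 144.
Priya keeps 48 and receives 7.5 × 144 × 5/40 = 135.00 from the tour-expenses pool, for a payoff of 183.00.

183.00 dollars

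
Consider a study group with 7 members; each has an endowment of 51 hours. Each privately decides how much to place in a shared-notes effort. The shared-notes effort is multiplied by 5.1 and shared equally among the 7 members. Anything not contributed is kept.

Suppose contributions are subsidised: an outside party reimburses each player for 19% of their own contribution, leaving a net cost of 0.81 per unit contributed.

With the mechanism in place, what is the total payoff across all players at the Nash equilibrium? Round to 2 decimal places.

With the mechanism, a contributed unit returns (5.1/7) / 0.81 = 0.8995 per unit of net cost — still below 1 — so contributing 0 remains dominant for every player.
At the Nash equilibrium no one contributes; group total payoff = 7 × 51 = 357.

357.00 hours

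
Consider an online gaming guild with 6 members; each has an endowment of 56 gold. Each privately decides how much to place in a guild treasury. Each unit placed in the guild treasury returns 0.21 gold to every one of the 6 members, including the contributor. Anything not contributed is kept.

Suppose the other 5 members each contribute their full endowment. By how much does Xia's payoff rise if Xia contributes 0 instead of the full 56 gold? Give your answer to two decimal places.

Switching from a contribution of 56 to 0 lets Xia keep an extra 56 gold, but lowers the guild treasury by 56, which costs Xia their own share of that drop: 0.21 × 56 = 11.76.
Net gain = 56 − 11.76 = 44.24. The private return per contributed unit (0.21) is below 1, so free-riding is indeed the best response regardless of what the others do.

44.24 gold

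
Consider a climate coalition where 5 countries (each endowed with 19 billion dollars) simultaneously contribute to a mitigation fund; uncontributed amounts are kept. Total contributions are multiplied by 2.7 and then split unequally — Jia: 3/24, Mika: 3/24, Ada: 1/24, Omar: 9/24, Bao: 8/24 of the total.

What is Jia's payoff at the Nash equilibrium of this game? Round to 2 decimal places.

25.41 billion dollars

Player j's private return per contributed unit is 2.7 × (j's share). Contributing is weakly dominant for j when that share is at least 1/2.7 = 0.3704, and contributing 0 is dominant otherwise.
Only Omar (9/24) clears that bar, contributing 19; the remaining 4 contribute 0. Total contributed: 19.
Jia keeps 19 and receives 2.7 × 19 × 3/24 = 6.41 from the mitigation fund, for a payoff of 25.41.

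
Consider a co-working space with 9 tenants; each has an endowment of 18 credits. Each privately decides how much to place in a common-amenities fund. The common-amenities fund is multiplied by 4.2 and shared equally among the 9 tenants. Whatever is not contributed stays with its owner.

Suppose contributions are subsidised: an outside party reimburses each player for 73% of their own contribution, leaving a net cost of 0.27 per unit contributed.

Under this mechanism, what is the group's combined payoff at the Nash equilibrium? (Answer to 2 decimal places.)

The effective private return per unit is now (4.2/9) / 0.27 = 1.7284 > 1, so every player's dominant strategy flips to full contribution.
At the Nash equilibrium everyone contributes 18. Group total payoff = 9 × (18 × 0.73 + 4.2 × 18) = 798.66.

798.66 credits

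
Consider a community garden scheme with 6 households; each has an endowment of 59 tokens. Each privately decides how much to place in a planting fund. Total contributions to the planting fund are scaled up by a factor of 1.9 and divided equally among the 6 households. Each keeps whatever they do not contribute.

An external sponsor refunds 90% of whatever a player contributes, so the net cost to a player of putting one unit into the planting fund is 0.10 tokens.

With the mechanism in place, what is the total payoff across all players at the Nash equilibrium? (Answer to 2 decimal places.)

991.20 tokens

Under the mechanism each unit contributed yields (1.9/6) / 0.10 = 3.1667 back to its contributor per unit of net cost, which exceeds 1, making full contribution the dominant choice for everyone.
At the Nash equilibrium everyone contributes 59. Group total payoff = 6 × (59 × 0.90 + 1.9 × 59) = 991.20.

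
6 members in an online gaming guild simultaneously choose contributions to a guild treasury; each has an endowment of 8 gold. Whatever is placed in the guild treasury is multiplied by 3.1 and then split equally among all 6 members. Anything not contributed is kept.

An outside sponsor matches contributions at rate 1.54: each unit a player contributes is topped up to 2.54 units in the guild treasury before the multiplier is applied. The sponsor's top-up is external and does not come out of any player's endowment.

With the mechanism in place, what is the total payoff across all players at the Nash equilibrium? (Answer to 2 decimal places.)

377.95 gold

Under the mechanism each unit contributed yields 3.1 × 2.54 / 6 = 1.3123 back to its contributor per unit of net cost, which exceeds 1, making full contribution the dominant choice for everyone.
So the Nash equilibrium is full contribution by all 6; the group earns 3.1 × 2.54 × 48 = 377.95.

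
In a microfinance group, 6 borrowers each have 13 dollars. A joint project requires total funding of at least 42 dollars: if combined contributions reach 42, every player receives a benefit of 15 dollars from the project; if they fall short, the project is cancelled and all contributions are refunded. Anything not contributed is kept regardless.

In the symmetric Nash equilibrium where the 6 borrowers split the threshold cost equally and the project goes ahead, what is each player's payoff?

Equal share of the threshold: 42/6 = 7.
At this profile no one gains by cutting their contribution: any cut drops the total below 42, the project is cancelled, contributions are refunded, and the deviator ends with 13, which is less than 13 − 7 + 15 = 21. Contributing more than 7 just wastes the excess. So contributing exactly 7 is a best response.
Each player's payoff: 13 − 7 + 15 = 21.

21 dollars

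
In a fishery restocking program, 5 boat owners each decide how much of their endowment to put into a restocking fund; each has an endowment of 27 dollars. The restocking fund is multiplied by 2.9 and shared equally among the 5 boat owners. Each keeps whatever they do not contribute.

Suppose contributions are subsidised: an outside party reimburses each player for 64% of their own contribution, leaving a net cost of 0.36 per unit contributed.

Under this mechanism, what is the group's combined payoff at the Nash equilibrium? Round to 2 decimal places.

With the mechanism, a contributed unit returns (2.9/5) / 0.36 = 1.6111 per unit of net cost to the contributor — now above 1 — so contributing fully is weakly dominant for every player.
At the Nash equilibrium everyone contributes 27. Group total payoff = 5 × (27 × 0.64 + 2.9 × 27) = 477.90.

477.90 dollars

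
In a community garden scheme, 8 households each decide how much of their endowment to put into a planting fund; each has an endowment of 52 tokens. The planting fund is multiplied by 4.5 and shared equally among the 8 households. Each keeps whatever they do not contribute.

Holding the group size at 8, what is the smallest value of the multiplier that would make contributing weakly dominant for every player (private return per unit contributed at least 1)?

8

A contributed unit returns (multiplier)/8 to its contributor.
This reaches 1 exactly when the multiplier is 8.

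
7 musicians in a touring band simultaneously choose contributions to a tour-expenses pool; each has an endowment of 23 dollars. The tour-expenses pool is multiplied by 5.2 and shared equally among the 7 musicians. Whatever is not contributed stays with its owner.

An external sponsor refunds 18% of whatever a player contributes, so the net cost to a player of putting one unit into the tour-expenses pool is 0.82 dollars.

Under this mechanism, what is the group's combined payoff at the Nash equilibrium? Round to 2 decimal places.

161.00 dollars

With the mechanism, a contributed unit returns (5.2/7) / 0.82 = 0.9059 per unit of net cost — still below 1 — so contributing 0 remains dominant for every player.
Everyone keeps their endowment and the group total is 7 × 23 = 161.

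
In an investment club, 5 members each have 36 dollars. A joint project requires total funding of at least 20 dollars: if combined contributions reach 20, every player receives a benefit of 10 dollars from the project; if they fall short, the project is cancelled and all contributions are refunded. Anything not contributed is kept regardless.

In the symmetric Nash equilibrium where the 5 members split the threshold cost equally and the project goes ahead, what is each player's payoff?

42 dollars

Equal share of the threshold: 20/5 = 4.
At this profile no one gains by cutting their contribution: any cut drops the total below 20, the project is cancelled, contributions are refunded, and the deviator ends with 36, which is less than 36 − 4 + 10 = 42. Contributing more than 4 just wastes the excess. So contributing exactly 4 is a best response.
Each player's payoff: 36 − 4 + 10 = 42.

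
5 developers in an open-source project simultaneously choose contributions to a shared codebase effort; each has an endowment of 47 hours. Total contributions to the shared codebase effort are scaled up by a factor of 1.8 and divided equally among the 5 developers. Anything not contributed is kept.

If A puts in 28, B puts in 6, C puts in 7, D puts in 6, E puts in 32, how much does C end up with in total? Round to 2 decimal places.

68.44 hours

Total contributed: 28 + 6 + 7 + 6 + 32 = 79.
Each receives 1.8 × 79 / 5 = 28.44 from the shared codebase effort.
C keeps 47 − 7 = 40, so C's payoff is 40 + 28.44 = 68.44.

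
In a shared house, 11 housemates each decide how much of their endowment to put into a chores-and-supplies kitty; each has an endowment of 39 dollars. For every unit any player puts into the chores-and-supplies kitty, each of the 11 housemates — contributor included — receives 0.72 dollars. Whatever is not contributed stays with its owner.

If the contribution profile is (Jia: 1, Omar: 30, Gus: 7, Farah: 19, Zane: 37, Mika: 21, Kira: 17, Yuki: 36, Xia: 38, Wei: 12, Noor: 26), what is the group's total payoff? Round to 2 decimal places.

Total contributed: 1 + 30 + 7 + 19 + 37 + 21 + 17 + 36 + 38 + 12 + 26 = 244; total kept: 11 × 39 − 244 = 185.
The chores-and-supplies kitty pays out 0.72 × 11 × 244 = 1932.48 in aggregate.
Group total = 185 + 1932.48 = 2117.48.

2117.48 dollars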